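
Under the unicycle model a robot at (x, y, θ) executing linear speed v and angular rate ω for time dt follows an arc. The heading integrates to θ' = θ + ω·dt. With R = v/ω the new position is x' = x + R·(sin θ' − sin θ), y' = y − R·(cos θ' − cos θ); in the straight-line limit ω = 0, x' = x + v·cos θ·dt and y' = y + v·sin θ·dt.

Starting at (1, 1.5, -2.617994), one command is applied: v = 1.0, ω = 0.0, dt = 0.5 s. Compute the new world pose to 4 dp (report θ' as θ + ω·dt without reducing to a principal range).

(0.5670, 1.2500, -2.6180)

θ' = -2.6180 + 0.0·0.5 = -2.6180
ω = 0 → straight: x' = 1 + 1.0·cos(-2.6180)·0.5 = 0.5670
y' = 1.5 + 1.0·sin(-2.6180)·0.5 = 1.2500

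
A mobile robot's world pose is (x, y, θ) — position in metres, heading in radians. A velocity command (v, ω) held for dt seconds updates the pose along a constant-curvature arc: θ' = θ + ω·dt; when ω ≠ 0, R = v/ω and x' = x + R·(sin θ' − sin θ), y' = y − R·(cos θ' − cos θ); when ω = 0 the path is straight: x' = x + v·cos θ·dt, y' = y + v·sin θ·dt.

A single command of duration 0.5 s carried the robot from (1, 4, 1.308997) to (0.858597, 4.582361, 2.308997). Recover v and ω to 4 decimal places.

Δθ = 2.308997 − 1.308997 = 1.000000
ω = Δθ/dt = 1.000000/0.5 = 2.0000
R = −Δy/(cos θ' − cos θ) = 0.6250
v = R·ω = 0.6250·2.0000 = 1.2500

v = 1.2500, ω = 2.0000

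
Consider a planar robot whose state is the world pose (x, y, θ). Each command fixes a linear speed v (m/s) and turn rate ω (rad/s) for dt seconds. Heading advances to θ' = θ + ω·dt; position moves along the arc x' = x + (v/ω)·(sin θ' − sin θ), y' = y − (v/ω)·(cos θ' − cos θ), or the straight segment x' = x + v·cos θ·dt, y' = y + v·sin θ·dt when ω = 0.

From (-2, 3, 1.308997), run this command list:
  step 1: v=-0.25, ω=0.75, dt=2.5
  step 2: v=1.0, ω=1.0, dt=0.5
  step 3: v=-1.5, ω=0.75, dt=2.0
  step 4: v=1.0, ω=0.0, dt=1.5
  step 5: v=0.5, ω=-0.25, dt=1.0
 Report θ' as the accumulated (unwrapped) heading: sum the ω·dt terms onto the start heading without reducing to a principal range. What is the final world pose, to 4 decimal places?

(-0.5375, 3.2543, 4.9340)

step 1: θ'=3.1840 (R=-0.3333) → pose (-1.6639, 2.5807, 3.1840)
step 2: θ'=3.6840 (R=1.0000) → pose (-2.1377, 2.4381, 3.6840)
step 3: θ'=5.1840 (R=-2.0000) → pose (-1.3884, 5.0596, 5.1840)
step 4: θ'=5.1840 (straight) → pose (-0.7069, 3.7234, 5.1840)
step 5: θ'=4.9340 (R=-2.0000) → pose (-0.5375, 3.2543, 4.9340)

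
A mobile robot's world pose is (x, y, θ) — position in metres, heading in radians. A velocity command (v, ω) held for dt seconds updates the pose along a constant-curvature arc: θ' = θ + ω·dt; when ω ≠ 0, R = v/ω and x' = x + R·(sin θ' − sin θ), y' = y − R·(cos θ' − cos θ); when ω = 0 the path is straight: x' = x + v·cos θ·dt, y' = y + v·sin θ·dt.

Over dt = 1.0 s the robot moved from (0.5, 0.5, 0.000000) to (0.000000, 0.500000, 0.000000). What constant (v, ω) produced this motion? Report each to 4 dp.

v = -0.5000, ω = 0.0000

Δθ = 0.000000 − 0.000000 = 0.000000
ω = Δθ/dt = 0.000000/1.0 = 0.0000
ω = 0 → v = (Δx·cos θ + Δy·sin θ)/dt = -0.5000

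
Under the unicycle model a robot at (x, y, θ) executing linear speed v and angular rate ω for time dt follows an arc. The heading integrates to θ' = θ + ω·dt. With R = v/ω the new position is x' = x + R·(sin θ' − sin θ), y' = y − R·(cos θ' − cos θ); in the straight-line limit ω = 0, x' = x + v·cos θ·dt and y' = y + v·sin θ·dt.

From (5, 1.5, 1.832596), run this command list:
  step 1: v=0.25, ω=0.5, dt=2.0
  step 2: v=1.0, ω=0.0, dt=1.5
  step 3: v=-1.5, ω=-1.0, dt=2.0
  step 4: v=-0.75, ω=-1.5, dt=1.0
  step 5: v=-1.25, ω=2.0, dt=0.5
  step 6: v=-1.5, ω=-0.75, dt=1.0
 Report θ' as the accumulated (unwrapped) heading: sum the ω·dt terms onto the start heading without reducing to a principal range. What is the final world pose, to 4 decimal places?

(1.1595, -0.0296, -0.4174)

step 1: θ'=2.8326 (R=0.5000) → pose (4.6691, 1.8469, 2.8326)
step 2: θ'=2.8326 (straight) → pose (3.2401, 2.3031, 2.8326)
step 3: θ'=0.8326 (R=1.5000) → pose (3.8935, -0.1353, 0.8326)
step 4: θ'=-0.6674 (R=0.5000) → pose (3.2142, -0.1916, -0.6674)
step 5: θ'=0.3326 (R=-0.6250) → pose (2.6233, -0.0917, 0.3326)
step 6: θ'=-0.4174 (R=2.0000) → pose (1.1595, -0.0296, -0.4174)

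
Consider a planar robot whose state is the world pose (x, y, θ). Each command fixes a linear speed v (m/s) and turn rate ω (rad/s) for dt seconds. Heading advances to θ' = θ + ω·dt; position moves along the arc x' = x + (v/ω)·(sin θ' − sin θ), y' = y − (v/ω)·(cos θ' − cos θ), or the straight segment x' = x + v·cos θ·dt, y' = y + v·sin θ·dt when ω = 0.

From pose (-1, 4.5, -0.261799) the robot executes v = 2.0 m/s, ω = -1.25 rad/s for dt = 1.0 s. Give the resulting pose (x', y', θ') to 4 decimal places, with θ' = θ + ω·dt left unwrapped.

θ' = -0.2618 + -1.25·1.0 = -1.5118
R = v/ω = 2.0/-1.25 = -1.6000
x' = -1 + -1.6000·(sin -1.5118 − sin -0.2618) = 0.1831
y' = 4.5 − -1.6000·(cos -1.5118 − cos -0.2618) = 3.0489

(0.1831, 3.0489, -1.5118)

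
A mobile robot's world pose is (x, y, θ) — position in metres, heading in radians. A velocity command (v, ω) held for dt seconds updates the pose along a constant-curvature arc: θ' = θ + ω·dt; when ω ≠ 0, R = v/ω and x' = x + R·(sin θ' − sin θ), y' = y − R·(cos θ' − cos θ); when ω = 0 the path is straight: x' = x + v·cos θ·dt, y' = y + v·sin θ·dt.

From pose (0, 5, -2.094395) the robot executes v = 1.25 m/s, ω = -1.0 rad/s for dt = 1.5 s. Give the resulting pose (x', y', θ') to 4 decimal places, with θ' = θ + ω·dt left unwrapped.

(-1.6294, 4.5010, -3.5944)

θ' = -2.0944 + -1.0·1.5 = -3.5944
R = v/ω = 1.25/-1.0 = -1.2500
x' = 0 + -1.2500·(sin -3.5944 − sin -2.0944) = -1.6294
y' = 5 − -1.2500·(cos -3.5944 − cos -2.0944) = 4.5010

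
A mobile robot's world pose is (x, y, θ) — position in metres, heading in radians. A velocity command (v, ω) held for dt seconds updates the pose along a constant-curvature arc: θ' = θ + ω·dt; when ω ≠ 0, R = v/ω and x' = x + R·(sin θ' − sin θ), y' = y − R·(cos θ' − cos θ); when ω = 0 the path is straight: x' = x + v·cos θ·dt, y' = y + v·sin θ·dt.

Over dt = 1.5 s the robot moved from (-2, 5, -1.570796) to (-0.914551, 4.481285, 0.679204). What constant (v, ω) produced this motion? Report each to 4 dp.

v = 1.0000, ω = 1.5000

Δθ = 0.679204 − -1.570796 = 2.250000
ω = Δθ/dt = 2.250000/1.5 = 1.5000
R = Δx/(sin θ' − sin θ) = 0.6667
v = R·ω = 0.6667·1.5000 = 1.0000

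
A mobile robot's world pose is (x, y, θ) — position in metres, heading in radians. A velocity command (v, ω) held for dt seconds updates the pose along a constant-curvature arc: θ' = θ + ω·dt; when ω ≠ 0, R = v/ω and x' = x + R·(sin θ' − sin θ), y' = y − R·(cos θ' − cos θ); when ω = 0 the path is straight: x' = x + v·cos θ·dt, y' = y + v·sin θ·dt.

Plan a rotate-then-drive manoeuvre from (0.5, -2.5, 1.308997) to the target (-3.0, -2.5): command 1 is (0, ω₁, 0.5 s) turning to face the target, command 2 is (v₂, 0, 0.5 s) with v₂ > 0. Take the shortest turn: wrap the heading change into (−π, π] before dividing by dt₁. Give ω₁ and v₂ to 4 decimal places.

heading to target = atan2(-2.5−-2.5, -3−0.5) = 3.1416
Δθ = wrap(3.1416 − 1.3090) = 1.8326; ω₁ = Δθ/dt₁ = 3.6652
distance = √((-3−0.5)² + (-2.5−-2.5)²) = 3.5000; v₂ = distance/dt₂ = 7.0000

ω₁ = 3.6652, v₂ = 7.0000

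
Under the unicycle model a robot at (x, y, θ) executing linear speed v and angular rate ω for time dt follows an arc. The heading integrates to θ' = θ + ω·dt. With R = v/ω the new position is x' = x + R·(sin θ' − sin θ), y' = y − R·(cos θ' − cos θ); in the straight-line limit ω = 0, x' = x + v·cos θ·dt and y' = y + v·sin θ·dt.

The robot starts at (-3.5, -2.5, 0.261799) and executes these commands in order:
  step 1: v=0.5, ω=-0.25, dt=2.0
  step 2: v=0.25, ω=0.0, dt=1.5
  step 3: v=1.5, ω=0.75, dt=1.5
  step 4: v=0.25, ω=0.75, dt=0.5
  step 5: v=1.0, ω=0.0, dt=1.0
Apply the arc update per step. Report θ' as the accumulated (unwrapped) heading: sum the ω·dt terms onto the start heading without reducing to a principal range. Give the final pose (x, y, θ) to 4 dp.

step 1: θ'=-0.2382 (R=-2.0000) → pose (-2.5105, -2.4883, -0.2382)
step 2: θ'=-0.2382 (straight) → pose (-2.1460, -2.5768, -0.2382)
step 3: θ'=0.8868 (R=2.0000) → pose (-0.1240, -1.8971, 0.8868)
step 4: θ'=1.2618 (R=0.3333) → pose (-0.0648, -1.7878, 1.2618)
step 5: θ'=1.2618 (straight) → pose (0.2393, -0.8352, 1.2618)

(0.2393, -0.8352, 1.2618)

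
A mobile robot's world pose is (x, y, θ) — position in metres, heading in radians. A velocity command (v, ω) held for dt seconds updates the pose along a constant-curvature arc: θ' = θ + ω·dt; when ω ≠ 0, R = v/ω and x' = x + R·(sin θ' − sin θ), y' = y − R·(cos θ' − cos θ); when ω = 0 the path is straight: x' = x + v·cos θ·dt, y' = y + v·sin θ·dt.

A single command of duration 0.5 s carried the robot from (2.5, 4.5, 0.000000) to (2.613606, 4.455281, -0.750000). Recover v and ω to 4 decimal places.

v = 0.2500, ω = -1.5000

Δθ = -0.750000 − 0.000000 = -0.750000
ω = Δθ/dt = -0.750000/0.5 = -1.5000
R = Δx/(sin θ' − sin θ) = -0.1667
v = R·ω = -0.1667·-1.5000 = 0.2500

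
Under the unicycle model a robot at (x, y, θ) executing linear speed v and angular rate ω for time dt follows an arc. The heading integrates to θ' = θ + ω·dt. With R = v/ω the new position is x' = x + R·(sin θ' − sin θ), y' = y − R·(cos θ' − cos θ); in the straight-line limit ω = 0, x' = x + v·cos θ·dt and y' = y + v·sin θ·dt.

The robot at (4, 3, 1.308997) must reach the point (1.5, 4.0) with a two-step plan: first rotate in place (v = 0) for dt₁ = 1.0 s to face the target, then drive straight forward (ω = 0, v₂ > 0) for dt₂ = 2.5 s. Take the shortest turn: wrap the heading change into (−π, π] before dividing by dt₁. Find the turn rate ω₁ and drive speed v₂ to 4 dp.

heading to target = atan2(4−3, 1.5−4) = 2.7611
Δθ = wrap(2.7611 − 1.3090) = 1.4521; ω₁ = Δθ/dt₁ = 1.4521
distance = √((1.5−4)² + (4−3)²) = 2.6926; v₂ = distance/dt₂ = 1.0770

ω₁ = 1.4521, v₂ = 1.0770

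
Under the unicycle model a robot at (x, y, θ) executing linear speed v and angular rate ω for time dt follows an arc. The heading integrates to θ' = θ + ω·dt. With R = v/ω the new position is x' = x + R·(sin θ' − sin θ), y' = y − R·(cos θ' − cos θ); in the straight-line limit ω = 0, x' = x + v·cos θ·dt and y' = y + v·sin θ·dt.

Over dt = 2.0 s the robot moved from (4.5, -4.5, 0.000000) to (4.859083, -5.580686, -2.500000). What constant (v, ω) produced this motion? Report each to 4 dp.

v = 0.7500, ω = -1.2500

Δθ = -2.500000 − 0.000000 = -2.500000
ω = Δθ/dt = -2.500000/2.0 = -1.2500
R = −Δy/(cos θ' − cos θ) = -0.6000
v = R·ω = -0.6000·-1.2500 = 0.7500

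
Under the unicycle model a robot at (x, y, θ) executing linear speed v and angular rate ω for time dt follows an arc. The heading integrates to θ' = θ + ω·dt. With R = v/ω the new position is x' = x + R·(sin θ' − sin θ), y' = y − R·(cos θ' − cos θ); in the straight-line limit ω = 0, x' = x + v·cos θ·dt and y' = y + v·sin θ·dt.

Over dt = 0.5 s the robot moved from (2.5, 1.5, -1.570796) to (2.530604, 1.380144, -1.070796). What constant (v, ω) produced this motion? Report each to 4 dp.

v = 0.2500, ω = 1.0000

Δθ = -1.070796 − -1.570796 = 0.500000
ω = Δθ/dt = 0.500000/0.5 = 1.0000
R = −Δy/(cos θ' − cos θ) = 0.2500
v = R·ω = 0.2500·1.0000 = 0.2500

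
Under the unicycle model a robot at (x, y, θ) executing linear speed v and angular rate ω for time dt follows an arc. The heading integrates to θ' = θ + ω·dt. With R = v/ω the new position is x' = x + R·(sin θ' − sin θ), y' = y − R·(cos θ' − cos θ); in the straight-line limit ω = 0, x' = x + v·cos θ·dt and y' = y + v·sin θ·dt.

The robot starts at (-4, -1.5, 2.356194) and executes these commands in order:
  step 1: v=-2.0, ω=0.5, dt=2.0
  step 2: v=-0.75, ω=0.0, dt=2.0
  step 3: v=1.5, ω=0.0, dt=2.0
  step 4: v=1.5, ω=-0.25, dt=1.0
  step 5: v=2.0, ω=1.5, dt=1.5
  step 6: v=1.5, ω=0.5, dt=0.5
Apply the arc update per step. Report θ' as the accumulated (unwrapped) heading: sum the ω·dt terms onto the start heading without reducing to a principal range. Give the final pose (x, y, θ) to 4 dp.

(-3.8689, -5.7036, 5.6062)

step 1: θ'=3.3562 (R=-4.0000) → pose (-0.3197, -2.5798, 3.3562)
step 2: θ'=3.3562 (straight) → pose (1.1459, -2.2604, 3.3562)
step 3: θ'=3.3562 (straight) → pose (-1.7853, -2.8993, 3.3562)
step 4: θ'=3.1062 (R=-6.0000) → pose (-3.2754, -3.0331, 3.1062)
step 5: θ'=5.3562 (R=1.3333) → pose (-4.3890, -5.1660, 5.3562)
step 6: θ'=5.6062 (R=3.0000) → pose (-3.8689, -5.7036, 5.6062)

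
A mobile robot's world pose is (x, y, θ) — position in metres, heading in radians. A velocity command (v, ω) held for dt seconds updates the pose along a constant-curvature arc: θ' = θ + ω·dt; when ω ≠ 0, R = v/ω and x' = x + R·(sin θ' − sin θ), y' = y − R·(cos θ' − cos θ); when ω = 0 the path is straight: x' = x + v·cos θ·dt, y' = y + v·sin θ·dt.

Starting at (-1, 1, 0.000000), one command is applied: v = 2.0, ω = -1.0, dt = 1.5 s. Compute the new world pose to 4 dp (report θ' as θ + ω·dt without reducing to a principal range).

(0.9950, -0.8585, -1.5000)

θ' = 0.0000 + -1.0·1.5 = -1.5000
R = v/ω = 2.0/-1.0 = -2.0000
x' = -1 + -2.0000·(sin -1.5000 − sin 0.0000) = 0.9950
y' = 1 − -2.0000·(cos -1.5000 − cos 0.0000) = -0.8585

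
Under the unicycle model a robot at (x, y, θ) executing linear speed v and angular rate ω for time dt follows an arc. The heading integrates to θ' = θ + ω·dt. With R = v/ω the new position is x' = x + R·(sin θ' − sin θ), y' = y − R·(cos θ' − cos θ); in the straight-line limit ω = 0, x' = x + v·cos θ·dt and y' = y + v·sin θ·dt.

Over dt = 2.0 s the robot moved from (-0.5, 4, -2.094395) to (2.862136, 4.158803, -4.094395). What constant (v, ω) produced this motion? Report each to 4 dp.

Δθ = -4.094395 − -2.094395 = -2.000000
ω = Δθ/dt = -2.000000/2.0 = -1.0000
R = Δx/(sin θ' − sin θ) = 2.0000
v = R·ω = 2.0000·-1.0000 = -2.0000

v = -2.0000, ω = -1.0000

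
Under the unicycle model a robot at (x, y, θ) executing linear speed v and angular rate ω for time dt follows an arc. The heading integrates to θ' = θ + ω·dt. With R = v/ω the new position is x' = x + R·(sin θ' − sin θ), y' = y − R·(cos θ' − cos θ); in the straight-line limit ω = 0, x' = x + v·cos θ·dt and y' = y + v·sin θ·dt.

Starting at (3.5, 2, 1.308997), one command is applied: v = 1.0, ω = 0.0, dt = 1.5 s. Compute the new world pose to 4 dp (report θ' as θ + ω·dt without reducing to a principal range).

(3.8882, 3.4489, 1.3090)

θ' = 1.3090 + 0.0·1.5 = 1.3090
ω = 0 → straight: x' = 3.5 + 1.0·cos(1.3090)·1.5 = 3.8882
y' = 2 + 1.0·sin(1.3090)·1.5 = 3.4489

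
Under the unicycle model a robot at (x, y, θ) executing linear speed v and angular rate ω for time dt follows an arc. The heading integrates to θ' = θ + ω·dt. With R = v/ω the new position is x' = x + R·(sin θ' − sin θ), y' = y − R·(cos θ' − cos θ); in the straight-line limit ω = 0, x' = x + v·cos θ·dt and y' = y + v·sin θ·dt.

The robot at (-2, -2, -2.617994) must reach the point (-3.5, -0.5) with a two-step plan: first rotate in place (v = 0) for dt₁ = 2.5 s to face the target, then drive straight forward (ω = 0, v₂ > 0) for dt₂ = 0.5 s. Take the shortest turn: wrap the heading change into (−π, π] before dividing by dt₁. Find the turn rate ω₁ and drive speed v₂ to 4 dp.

ω₁ = -0.5236, v₂ = 4.2426

heading to target = atan2(-0.5−-2, -3.5−-2) = 2.3562
Δθ = wrap(2.3562 − -2.6180) = -1.3090; ω₁ = Δθ/dt₁ = -0.5236
distance = √((-3.5−-2)² + (-0.5−-2)²) = 2.1213; v₂ = distance/dt₂ = 4.2426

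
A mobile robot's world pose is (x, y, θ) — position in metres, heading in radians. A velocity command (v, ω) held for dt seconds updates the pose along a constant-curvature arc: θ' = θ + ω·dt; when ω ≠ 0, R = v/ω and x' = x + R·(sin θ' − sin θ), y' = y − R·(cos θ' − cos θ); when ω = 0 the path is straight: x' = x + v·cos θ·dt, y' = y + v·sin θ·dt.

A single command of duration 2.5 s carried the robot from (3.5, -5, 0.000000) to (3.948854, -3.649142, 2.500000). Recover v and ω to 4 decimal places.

v = 0.7500, ω = 1.0000

Δθ = 2.500000 − 0.000000 = 2.500000
ω = Δθ/dt = 2.500000/2.5 = 1.0000
R = −Δy/(cos θ' − cos θ) = 0.7500
v = R·ω = 0.7500·1.0000 = 0.7500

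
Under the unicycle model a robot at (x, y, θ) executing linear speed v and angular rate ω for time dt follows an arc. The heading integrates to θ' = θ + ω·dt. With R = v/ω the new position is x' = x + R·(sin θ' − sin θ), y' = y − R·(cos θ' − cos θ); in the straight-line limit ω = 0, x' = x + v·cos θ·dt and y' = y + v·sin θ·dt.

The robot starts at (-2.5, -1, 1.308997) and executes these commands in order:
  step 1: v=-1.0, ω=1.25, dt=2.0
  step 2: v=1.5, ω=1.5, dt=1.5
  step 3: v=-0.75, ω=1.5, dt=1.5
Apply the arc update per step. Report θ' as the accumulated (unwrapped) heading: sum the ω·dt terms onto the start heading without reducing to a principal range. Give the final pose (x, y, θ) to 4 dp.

step 1: θ'=3.8090 (R=-0.8000) → pose (-1.2321, -1.8354, 3.8090)
step 2: θ'=6.0590 (R=1.0000) → pose (-0.8355, -3.5958, 6.0590)
step 3: θ'=8.3090 (R=-0.5000) → pose (-1.3958, -4.3030, 8.3090)

(-1.3958, -4.3030, 8.3090)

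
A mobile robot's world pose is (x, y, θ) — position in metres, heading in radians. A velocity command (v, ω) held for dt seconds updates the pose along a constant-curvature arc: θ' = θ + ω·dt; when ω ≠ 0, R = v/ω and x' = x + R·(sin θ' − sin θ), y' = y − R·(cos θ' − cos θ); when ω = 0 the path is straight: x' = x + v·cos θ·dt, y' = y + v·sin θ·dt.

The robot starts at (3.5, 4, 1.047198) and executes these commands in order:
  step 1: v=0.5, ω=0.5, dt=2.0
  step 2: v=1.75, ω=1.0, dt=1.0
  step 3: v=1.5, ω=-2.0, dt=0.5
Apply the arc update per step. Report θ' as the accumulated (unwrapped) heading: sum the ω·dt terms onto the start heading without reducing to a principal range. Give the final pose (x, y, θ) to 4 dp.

step 1: θ'=2.0472 (R=1.0000) → pose (3.5226, 4.9586, 2.0472)
step 2: θ'=3.0472 (R=1.7500) → pose (2.1324, 5.8983, 3.0472)
step 3: θ'=2.0472 (R=-0.7500) → pose (1.5366, 6.3010, 2.0472)

(1.5366, 6.3010, 2.0472)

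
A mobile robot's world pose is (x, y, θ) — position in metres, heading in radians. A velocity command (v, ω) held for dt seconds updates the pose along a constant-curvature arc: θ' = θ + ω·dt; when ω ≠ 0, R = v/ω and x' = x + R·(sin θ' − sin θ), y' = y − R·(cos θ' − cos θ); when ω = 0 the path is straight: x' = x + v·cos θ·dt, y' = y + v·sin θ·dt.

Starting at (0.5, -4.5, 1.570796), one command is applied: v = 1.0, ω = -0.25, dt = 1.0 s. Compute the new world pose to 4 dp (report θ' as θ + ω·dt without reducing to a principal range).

θ' = 1.5708 + -0.25·1.0 = 1.3208
R = v/ω = 1.0/-0.25 = -4.0000
x' = 0.5 + -4.0000·(sin 1.3208 − sin 1.5708) = 0.6244
y' = -4.5 − -4.0000·(cos 1.3208 − cos 1.5708) = -3.5104

(0.6244, -3.5104, 1.3208)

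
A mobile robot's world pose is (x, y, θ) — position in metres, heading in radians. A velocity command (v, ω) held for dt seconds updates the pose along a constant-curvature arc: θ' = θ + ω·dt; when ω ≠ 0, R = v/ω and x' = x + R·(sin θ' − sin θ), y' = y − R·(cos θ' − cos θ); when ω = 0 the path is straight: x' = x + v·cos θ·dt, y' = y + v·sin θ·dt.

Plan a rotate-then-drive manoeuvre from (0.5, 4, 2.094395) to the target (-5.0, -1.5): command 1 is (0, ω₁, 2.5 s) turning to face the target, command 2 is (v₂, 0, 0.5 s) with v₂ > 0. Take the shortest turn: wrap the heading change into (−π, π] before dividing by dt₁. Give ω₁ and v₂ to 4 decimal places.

heading to target = atan2(-1.5−4, -5−0.5) = -2.3562
Δθ = wrap(-2.3562 − 2.0944) = 1.8326; ω₁ = Δθ/dt₁ = 0.7330
distance = √((-5−0.5)² + (-1.5−4)²) = 7.7782; v₂ = distance/dt₂ = 15.5563

ω₁ = 0.7330, v₂ = 15.5563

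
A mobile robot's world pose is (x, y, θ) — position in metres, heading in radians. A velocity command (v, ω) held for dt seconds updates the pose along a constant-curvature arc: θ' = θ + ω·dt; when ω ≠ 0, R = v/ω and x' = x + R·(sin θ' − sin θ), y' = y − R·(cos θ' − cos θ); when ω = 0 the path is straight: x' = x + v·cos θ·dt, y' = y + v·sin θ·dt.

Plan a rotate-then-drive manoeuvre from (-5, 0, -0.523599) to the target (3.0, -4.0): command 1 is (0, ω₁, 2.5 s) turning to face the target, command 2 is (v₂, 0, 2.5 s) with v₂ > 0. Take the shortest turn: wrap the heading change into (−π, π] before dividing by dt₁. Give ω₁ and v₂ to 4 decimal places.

heading to target = atan2(-4−0, 3−-5) = -0.4636
Δθ = wrap(-0.4636 − -0.5236) = 0.0600; ω₁ = Δθ/dt₁ = 0.0240
distance = √((3−-5)² + (-4−0)²) = 8.9443; v₂ = distance/dt₂ = 3.5777

ω₁ = 0.0240, v₂ = 3.5777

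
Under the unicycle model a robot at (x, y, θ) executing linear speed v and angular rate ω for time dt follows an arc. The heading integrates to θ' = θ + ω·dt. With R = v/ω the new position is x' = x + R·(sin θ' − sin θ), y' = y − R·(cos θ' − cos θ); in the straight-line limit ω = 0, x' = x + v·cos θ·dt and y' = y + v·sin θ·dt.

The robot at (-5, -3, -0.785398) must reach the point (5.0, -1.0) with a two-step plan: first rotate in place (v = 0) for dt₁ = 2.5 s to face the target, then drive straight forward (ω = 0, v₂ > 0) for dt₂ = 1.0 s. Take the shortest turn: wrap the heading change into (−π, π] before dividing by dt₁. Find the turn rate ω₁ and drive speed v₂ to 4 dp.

ω₁ = 0.3931, v₂ = 10.1980

heading to target = atan2(-1−-3, 5−-5) = 0.1974
Δθ = wrap(0.1974 − -0.7854) = 0.9828; ω₁ = Δθ/dt₁ = 0.3931
distance = √((5−-5)² + (-1−-3)²) = 10.1980; v₂ = distance/dt₂ = 10.1980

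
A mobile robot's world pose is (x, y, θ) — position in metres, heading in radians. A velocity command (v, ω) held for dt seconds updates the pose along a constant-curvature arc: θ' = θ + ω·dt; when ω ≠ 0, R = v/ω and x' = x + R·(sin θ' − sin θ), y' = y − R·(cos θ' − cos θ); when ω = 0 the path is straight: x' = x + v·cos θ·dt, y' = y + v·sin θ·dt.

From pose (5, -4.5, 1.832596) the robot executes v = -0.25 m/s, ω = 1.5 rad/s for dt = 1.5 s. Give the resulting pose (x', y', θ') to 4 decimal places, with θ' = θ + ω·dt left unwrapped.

(5.2957, -4.5550, 4.0826)

θ' = 1.8326 + 1.5·1.5 = 4.0826
R = v/ω = -0.25/1.5 = -0.1667
x' = 5 + -0.1667·(sin 4.0826 − sin 1.8326) = 5.2957
y' = -4.5 − -0.1667·(cos 4.0826 − cos 1.8326) = -4.5550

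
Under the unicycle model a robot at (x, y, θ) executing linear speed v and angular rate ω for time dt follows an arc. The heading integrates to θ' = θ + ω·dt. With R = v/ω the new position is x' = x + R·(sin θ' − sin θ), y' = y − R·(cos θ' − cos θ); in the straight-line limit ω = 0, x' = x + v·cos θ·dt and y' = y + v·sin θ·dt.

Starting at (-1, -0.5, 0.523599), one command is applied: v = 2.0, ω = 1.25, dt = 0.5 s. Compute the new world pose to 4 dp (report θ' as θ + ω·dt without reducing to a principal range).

θ' = 0.5236 + 1.25·0.5 = 1.1486
R = v/ω = 2.0/1.25 = 1.6000
x' = -1 + 1.6000·(sin 1.1486 − sin 0.5236) = -0.3405
y' = -0.5 − 1.6000·(cos 1.1486 − cos 0.5236) = 0.2300

(-0.3405, 0.2300, 1.1486)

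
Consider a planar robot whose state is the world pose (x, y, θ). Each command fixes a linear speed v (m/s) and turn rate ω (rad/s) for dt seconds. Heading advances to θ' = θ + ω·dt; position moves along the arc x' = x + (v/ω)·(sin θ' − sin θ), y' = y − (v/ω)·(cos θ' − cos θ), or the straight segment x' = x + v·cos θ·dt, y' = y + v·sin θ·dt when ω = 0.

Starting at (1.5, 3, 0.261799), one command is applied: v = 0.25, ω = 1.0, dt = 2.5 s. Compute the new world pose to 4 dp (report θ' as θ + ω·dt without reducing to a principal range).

θ' = 0.2618 + 1.0·2.5 = 2.7618
R = v/ω = 0.25/1.0 = 0.2500
x' = 1.5 + 0.2500·(sin 2.7618 − sin 0.2618) = 1.5280
y' = 3 − 0.2500·(cos 2.7618 − cos 0.2618) = 3.4737

(1.5280, 3.4737, 2.7618)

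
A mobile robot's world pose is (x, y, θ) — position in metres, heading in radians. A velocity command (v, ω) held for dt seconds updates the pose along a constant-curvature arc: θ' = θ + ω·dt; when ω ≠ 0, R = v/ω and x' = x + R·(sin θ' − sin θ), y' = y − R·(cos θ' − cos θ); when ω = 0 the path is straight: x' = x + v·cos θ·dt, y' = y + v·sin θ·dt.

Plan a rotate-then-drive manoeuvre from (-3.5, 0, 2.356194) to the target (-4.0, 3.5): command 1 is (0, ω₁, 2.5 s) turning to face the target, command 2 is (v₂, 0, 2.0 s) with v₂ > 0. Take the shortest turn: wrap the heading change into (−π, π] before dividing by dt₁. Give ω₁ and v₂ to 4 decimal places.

ω₁ = -0.2574, v₂ = 1.7678

heading to target = atan2(3.5−0, -4−-3.5) = 1.7127
Δθ = wrap(1.7127 − 2.3562) = -0.6435; ω₁ = Δθ/dt₁ = -0.2574
distance = √((-4−-3.5)² + (3.5−0)²) = 3.5355; v₂ = distance/dt₂ = 1.7678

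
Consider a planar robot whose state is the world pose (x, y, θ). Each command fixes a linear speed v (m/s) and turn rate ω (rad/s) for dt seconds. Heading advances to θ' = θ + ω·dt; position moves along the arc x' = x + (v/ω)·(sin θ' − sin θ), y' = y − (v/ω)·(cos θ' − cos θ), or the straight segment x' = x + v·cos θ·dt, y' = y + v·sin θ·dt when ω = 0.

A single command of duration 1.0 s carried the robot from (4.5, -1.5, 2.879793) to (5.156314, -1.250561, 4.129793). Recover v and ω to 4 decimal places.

Δθ = 4.129793 − 2.879793 = 1.250000
ω = Δθ/dt = 1.250000/1.0 = 1.2500
R = Δx/(sin θ' − sin θ) = -0.6000
v = R·ω = -0.6000·1.2500 = -0.7500

v = -0.7500, ω = 1.2500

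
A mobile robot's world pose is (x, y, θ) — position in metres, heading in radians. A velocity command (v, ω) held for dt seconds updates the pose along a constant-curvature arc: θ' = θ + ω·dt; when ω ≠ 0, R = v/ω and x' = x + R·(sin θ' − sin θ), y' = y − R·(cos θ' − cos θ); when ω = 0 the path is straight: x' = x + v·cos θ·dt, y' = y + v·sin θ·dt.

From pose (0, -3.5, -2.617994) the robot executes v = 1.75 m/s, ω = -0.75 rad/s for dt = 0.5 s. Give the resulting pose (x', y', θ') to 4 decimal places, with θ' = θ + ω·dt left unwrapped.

(-0.8212, -3.7869, -2.9930)

θ' = -2.6180 + -0.75·0.5 = -2.9930
R = v/ω = 1.75/-0.75 = -2.3333
x' = 0 + -2.3333·(sin -2.9930 − sin -2.6180) = -0.8212
y' = -3.5 − -2.3333·(cos -2.9930 − cos -2.6180) = -3.7869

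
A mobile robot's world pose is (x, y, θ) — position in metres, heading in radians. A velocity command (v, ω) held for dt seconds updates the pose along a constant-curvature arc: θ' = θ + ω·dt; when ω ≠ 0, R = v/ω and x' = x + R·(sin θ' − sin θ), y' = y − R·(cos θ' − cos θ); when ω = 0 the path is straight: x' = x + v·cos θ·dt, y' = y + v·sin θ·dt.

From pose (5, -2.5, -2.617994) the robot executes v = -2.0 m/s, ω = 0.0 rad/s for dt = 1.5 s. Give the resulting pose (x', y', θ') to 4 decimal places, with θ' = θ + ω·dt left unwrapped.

(7.5981, -1.0000, -2.6180)

θ' = -2.6180 + 0.0·1.5 = -2.6180
ω = 0 → straight: x' = 5 + -2.0·cos(-2.6180)·1.5 = 7.5981
y' = -2.5 + -2.0·sin(-2.6180)·1.5 = -1.0000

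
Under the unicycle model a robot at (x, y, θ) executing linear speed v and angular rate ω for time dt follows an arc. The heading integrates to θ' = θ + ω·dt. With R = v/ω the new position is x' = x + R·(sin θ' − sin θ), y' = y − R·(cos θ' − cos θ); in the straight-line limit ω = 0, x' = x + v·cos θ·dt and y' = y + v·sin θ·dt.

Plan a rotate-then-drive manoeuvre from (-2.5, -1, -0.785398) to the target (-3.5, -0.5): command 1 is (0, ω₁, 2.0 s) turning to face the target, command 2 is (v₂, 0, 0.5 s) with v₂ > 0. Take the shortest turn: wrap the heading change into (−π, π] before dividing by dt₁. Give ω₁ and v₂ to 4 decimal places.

heading to target = atan2(-0.5−-1, -3.5−-2.5) = 2.6779
Δθ = wrap(2.6779 − -0.7854) = -2.8198; ω₁ = Δθ/dt₁ = -1.4099
distance = √((-3.5−-2.5)² + (-0.5−-1)²) = 1.1180; v₂ = distance/dt₂ = 2.2361

ω₁ = -1.4099, v₂ = 2.2361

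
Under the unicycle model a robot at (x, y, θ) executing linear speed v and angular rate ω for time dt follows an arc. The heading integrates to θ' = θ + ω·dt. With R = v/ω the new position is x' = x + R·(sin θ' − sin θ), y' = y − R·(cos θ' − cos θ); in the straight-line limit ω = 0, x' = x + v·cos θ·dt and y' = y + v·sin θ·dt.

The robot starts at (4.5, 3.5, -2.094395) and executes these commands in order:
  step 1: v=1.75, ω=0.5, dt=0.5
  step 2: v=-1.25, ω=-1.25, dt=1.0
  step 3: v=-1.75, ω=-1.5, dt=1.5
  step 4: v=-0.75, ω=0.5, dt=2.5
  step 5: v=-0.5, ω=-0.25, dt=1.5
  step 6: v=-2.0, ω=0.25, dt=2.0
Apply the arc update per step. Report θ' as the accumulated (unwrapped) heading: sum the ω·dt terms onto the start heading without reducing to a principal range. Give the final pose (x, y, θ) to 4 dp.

(8.2455, -4.3501, -3.9694)

step 1: θ'=-1.8444 (R=3.5000) → pose (4.1613, 2.6957, -1.8444)
step 2: θ'=-3.0944 (R=1.0000) → pose (5.0769, 3.4244, -3.0944)
step 3: θ'=-5.3444 (R=1.1667) → pose (6.0733, 1.5698, -5.3444)
step 4: θ'=-4.0944 (R=-1.5000) → pose (6.0610, -0.1855, -4.0944)
step 5: θ'=-4.4694 (R=2.0000) → pose (6.3721, -0.8630, -4.4694)
step 6: θ'=-3.9694 (R=-8.0000) → pose (8.2455, -4.3501, -3.9694)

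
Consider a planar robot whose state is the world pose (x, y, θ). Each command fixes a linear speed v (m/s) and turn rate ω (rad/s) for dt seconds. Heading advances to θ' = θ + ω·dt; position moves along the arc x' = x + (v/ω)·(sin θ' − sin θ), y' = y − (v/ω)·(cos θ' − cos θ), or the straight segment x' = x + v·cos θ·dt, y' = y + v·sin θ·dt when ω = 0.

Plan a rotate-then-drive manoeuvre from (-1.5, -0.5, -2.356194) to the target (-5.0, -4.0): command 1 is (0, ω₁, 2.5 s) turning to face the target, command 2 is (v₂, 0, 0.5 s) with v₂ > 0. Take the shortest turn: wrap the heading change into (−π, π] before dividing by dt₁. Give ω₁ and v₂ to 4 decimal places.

ω₁ = 0.0000, v₂ = 9.8995

heading to target = atan2(-4−-0.5, -5−-1.5) = -2.3562
Δθ = wrap(-2.3562 − -2.3562) = 0.0000; ω₁ = Δθ/dt₁ = 0.0000
distance = √((-5−-1.5)² + (-4−-0.5)²) = 4.9497; v₂ = distance/dt₂ = 9.8995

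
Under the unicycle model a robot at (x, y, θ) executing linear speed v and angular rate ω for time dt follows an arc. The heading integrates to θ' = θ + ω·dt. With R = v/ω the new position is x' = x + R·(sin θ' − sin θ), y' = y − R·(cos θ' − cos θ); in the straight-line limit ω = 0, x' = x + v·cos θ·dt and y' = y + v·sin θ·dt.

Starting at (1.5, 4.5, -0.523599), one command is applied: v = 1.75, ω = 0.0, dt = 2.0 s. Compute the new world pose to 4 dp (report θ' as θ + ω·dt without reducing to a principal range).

θ' = -0.5236 + 0.0·2.0 = -0.5236
ω = 0 → straight: x' = 1.5 + 1.75·cos(-0.5236)·2.0 = 4.5311
y' = 4.5 + 1.75·sin(-0.5236)·2.0 = 2.7500

(4.5311, 2.7500, -0.5236)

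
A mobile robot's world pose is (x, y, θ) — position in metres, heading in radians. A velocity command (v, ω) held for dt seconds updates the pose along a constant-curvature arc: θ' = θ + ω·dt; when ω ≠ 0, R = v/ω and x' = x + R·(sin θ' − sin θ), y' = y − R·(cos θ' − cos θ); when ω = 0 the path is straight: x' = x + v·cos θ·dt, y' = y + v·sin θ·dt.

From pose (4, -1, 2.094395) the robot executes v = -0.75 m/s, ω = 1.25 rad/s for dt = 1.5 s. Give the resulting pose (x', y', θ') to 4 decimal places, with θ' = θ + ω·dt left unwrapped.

(4.9615, -1.1059, 3.9694)

θ' = 2.0944 + 1.25·1.5 = 3.9694
R = v/ω = -0.75/1.25 = -0.6000
x' = 4 + -0.6000·(sin 3.9694 − sin 2.0944) = 4.9615
y' = -1 − -0.6000·(cos 3.9694 − cos 2.0944) = -1.1059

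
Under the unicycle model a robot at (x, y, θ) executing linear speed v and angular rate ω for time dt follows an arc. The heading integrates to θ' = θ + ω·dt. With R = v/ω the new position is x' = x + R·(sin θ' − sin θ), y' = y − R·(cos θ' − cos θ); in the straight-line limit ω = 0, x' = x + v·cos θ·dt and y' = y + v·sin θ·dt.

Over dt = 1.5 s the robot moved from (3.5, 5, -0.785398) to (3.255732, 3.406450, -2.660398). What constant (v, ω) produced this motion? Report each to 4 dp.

Δθ = -2.660398 − -0.785398 = -1.875000
ω = Δθ/dt = -1.875000/1.5 = -1.2500
R = −Δy/(cos θ' − cos θ) = -1.0000
v = R·ω = -1.0000·-1.2500 = 1.2500

v = 1.2500, ω = -1.2500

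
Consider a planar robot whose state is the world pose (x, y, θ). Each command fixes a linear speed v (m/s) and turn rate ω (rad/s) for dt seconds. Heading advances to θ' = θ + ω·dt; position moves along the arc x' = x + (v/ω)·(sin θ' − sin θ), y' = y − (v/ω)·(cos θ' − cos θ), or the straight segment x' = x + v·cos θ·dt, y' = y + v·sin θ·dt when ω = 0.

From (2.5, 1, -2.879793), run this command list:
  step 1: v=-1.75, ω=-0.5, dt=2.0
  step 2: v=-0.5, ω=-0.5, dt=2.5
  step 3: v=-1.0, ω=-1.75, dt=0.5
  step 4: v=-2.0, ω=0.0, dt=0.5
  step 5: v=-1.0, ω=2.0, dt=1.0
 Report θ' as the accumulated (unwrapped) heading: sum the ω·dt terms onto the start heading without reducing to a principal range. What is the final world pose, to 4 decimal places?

(4.4330, -2.3353, -4.0048)

step 1: θ'=-3.8798 (R=3.5000) → pose (5.7612, 0.2081, -3.8798)
step 2: θ'=-5.1298 (R=1.0000) → pose (6.0024, -0.9369, -5.1298)
step 3: θ'=-6.0048 (R=0.5714) → pose (5.6371, -1.2547, -6.0048)
step 4: θ'=-6.0048 (straight) → pose (4.6756, -1.5295, -6.0048)
step 5: θ'=-4.0048 (R=-0.5000) → pose (4.4330, -2.3353, -4.0048)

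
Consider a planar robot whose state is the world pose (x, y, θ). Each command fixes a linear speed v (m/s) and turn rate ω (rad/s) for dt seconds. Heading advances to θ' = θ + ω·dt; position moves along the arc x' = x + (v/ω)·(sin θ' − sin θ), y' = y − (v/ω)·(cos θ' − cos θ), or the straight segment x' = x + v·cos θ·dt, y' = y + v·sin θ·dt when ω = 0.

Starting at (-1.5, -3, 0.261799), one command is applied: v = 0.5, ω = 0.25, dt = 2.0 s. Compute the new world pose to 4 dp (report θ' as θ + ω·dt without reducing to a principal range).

θ' = 0.2618 + 0.25·2.0 = 0.7618
R = v/ω = 0.5/0.25 = 2.0000
x' = -1.5 + 2.0000·(sin 0.7618 − sin 0.2618) = -0.6372
y' = -3 − 2.0000·(cos 0.7618 − cos 0.2618) = -2.5153

(-0.6372, -2.5153, 0.7618)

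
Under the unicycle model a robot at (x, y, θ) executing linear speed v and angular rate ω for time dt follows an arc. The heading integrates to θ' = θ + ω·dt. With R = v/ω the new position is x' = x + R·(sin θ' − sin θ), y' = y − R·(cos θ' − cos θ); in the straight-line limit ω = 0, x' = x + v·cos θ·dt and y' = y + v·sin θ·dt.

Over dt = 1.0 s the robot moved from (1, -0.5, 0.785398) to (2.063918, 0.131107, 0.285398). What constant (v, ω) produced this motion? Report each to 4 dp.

Δθ = 0.285398 − 0.785398 = -0.500000
ω = Δθ/dt = -0.500000/1.0 = -0.5000
R = Δx/(sin θ' − sin θ) = -2.5000
v = R·ω = -2.5000·-0.5000 = 1.2500

v = 1.2500, ω = -0.5000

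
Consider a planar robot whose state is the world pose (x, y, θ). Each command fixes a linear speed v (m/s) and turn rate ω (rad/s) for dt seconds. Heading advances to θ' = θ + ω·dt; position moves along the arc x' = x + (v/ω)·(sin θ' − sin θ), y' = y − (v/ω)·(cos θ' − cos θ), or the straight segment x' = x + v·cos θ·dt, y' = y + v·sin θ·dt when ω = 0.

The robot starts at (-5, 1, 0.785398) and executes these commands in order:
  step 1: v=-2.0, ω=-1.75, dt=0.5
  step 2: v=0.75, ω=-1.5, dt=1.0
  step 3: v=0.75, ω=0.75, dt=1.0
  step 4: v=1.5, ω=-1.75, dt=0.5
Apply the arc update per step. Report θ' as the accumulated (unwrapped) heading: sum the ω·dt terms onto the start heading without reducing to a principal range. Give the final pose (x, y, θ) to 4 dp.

step 1: θ'=-0.0896 (R=1.1429) → pose (-5.9104, 0.6698, -0.0896)
step 2: θ'=-1.5896 (R=-0.5000) → pose (-5.4552, 0.1625, -1.5896)
step 3: θ'=-0.8396 (R=1.0000) → pose (-5.1998, -0.5241, -0.8396)
step 4: θ'=-1.7146 (R=-0.8571) → pose (-4.9895, -1.2193, -1.7146)

(-4.9895, -1.2193, -1.7146)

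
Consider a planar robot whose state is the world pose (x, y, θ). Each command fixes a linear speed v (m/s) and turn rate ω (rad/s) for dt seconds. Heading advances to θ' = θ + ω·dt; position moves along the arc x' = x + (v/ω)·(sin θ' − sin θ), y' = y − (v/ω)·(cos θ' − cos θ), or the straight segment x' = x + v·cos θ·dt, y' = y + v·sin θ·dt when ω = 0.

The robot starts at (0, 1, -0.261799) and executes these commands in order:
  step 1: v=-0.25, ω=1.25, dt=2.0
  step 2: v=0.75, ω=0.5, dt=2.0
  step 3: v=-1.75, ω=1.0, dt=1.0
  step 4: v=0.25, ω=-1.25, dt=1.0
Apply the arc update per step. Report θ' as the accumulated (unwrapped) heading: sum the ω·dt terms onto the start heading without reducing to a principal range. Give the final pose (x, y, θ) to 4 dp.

(-0.3521, 2.0840, 2.9882)

step 1: θ'=2.2382 (R=-0.2000) → pose (-0.2088, 0.6830, 2.2382)
step 2: θ'=3.2382 (R=1.5000) → pose (-1.5317, 1.2476, 3.2382)
step 3: θ'=4.2382 (R=-1.7500) → pose (-0.1436, 2.1904, 4.2382)
step 4: θ'=2.9882 (R=-0.2000) → pose (-0.3521, 2.0840, 2.9882)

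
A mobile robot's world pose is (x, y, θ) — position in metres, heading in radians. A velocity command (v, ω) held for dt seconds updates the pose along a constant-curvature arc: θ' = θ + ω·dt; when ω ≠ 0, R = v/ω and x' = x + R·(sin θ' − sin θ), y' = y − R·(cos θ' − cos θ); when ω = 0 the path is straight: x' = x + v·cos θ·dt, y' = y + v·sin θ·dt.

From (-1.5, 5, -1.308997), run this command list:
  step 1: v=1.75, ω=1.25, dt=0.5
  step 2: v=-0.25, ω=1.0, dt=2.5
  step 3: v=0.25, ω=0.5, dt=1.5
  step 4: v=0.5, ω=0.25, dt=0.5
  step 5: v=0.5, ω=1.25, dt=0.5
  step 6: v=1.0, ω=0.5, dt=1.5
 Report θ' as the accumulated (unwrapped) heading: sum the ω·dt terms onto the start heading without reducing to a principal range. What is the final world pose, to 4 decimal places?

step 1: θ'=-0.6840 (R=1.4000) → pose (-1.0324, 4.2773, -0.6840)
step 2: θ'=1.8160 (R=-0.2500) → pose (-1.4329, 4.0228, 1.8160)
step 3: θ'=2.5660 (R=0.5000) → pose (-1.6457, 4.3209, 2.5660)
step 4: θ'=2.6910 (R=2.0000) → pose (-1.8634, 4.4435, 2.6910)
step 5: θ'=3.3160 (R=0.4000) → pose (-2.1070, 4.4774, 3.3160)
step 6: θ'=4.0660 (R=2.0000) → pose (-3.3565, 3.7123, 4.0660)

(-3.3565, 3.7123, 4.0660)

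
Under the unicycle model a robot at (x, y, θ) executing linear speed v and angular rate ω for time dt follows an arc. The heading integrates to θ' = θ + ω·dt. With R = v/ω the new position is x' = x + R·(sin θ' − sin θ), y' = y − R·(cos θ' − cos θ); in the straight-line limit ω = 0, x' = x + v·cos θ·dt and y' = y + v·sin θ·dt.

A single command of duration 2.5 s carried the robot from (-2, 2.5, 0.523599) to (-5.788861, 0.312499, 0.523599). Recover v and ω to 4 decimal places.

v = -1.7500, ω = 0.0000

Δθ = 0.523599 − 0.523599 = 0.000000
ω = Δθ/dt = 0.000000/2.5 = 0.0000
ω = 0 → v = (Δx·cos θ + Δy·sin θ)/dt = -1.7500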